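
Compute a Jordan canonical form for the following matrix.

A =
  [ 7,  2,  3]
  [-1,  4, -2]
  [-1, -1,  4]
J_3(5)

The characteristic polynomial is
  det(x·I − A) = x^3 - 15*x^2 + 75*x - 125 = (x - 5)^3

Eigenvalues and multiplicities (the geometric multiplicity of λ is n − rank(A − λI), which equals the number of Jordan blocks for λ):
  λ = 5: algebraic multiplicity = 3, geometric multiplicity = 1

Determining the block sizes for each eigenvalue:
  λ = 5: one block (gm = 1), so the single block has size am = 3 → block sizes [3]

Assembling the blocks gives a Jordan form
J =
  [5, 1, 0]
  [0, 5, 1]
  [0, 0, 5]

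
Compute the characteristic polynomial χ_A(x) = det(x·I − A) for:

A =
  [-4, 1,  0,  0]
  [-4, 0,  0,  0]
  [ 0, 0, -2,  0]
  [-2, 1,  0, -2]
x^4 + 8*x^3 + 24*x^2 + 32*x + 16

Expanding det(x·I − A) (e.g. by cofactor expansion or by noting that A is similar to its Jordan form J, which has the same characteristic polynomial as A) gives
  χ_A(x) = x^4 + 8*x^3 + 24*x^2 + 32*x + 16
which factors as (x + 2)^4. The eigenvalues (with algebraic multiplicities) are λ = -2 with multiplicity 4.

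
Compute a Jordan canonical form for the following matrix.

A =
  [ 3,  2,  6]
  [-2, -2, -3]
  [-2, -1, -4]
J_2(-1) ⊕ J_1(-1)

The characteristic polynomial is
  det(x·I − A) = x^3 + 3*x^2 + 3*x + 1 = (x + 1)^3

Eigenvalues and multiplicities (the geometric multiplicity of λ is n − rank(A − λI), which equals the number of Jordan blocks for λ):
  λ = -1: algebraic multiplicity = 3, geometric multiplicity = 2

Determining the block sizes for each eigenvalue:
  λ = -1: 2 blocks summing to 3 forces exactly one block of size 2 and the rest size 1 → block sizes [2, 1]

Assembling the blocks gives a Jordan form
J =
  [-1,  1,  0]
  [ 0, -1,  0]
  [ 0,  0, -1]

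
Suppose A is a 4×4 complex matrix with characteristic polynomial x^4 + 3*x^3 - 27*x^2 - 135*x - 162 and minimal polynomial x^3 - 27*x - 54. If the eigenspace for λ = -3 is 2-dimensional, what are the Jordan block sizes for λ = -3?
Block sizes for λ = -3: [2, 1]

Step 1 — from the characteristic polynomial, algebraic multiplicity of λ = -3 is 3. From dim ker(A − (-3)·I) = 2, there are exactly 2 Jordan blocks for λ = -3.
Step 2 — from the minimal polynomial, the factor (x + 3)^2 tells us the largest block for λ = -3 has size 2.
Step 3 — with total size 3, 2 blocks, and largest block 2, the block sizes (in nonincreasing order) are [2, 1].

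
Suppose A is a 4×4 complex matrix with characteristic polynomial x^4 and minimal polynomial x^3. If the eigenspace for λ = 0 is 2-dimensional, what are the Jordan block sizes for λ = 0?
Block sizes for λ = 0: [3, 1]

Step 1 — from the characteristic polynomial, algebraic multiplicity of λ = 0 is 4. From dim ker(A − (0)·I) = 2, there are exactly 2 Jordan blocks for λ = 0.
Step 2 — from the minimal polynomial, the factor (x − 0)^3 tells us the largest block for λ = 0 has size 3.
Step 3 — with total size 4, 2 blocks, and largest block 3, the block sizes (in nonincreasing order) are [3, 1].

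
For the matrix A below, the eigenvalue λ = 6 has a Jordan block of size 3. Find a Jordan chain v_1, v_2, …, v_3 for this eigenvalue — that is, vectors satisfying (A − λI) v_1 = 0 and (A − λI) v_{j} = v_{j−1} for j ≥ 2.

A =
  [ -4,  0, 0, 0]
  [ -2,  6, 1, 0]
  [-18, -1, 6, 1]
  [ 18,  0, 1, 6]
A Jordan chain for λ = 6 of length 3:
v_1 = (0, -1, 0, -1)ᵀ
v_2 = (0, 0, -1, 0)ᵀ
v_3 = (0, 1, 0, 0)ᵀ

Let N = A − (6)·I. We want v_3 with N^3 v_3 = 0 but N^2 v_3 ≠ 0; then v_{j-1} := N · v_j for j = 3, …, 2.

Pick v_3 = (0, 1, 0, 0)ᵀ.
Then v_2 = N · v_3 = (0, 0, -1, 0)ᵀ.
Then v_1 = N · v_2 = (0, -1, 0, -1)ᵀ.

Sanity check: (A − (6)·I) v_1 = (0, 0, 0, 0)ᵀ = 0. ✓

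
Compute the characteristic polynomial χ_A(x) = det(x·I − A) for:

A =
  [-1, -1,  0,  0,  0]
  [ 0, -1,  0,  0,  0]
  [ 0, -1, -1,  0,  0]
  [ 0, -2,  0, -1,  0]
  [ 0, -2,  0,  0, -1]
x^5 + 5*x^4 + 10*x^3 + 10*x^2 + 5*x + 1

Expanding det(x·I − A) (e.g. by cofactor expansion or by noting that A is similar to its Jordan form J, which has the same characteristic polynomial as A) gives
  χ_A(x) = x^5 + 5*x^4 + 10*x^3 + 10*x^2 + 5*x + 1
which factors as (x + 1)^5. The eigenvalues (with algebraic multiplicities) are λ = -1 with multiplicity 5.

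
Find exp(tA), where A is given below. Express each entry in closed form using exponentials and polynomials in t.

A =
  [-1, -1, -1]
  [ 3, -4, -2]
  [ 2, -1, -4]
e^{tA} =
  [-t^2*exp(-3*t)/2 + 2*t*exp(-3*t) + exp(-3*t), -t*exp(-3*t), t^2*exp(-3*t)/2 - t*exp(-3*t)]
  [-t^2*exp(-3*t)/2 + 3*t*exp(-3*t), -t*exp(-3*t) + exp(-3*t), t^2*exp(-3*t)/2 - 2*t*exp(-3*t)]
  [-t^2*exp(-3*t)/2 + 2*t*exp(-3*t), -t*exp(-3*t), t^2*exp(-3*t)/2 - t*exp(-3*t) + exp(-3*t)]

Strategy: write A = P · J · P⁻¹ where J is a Jordan canonical form, so e^{tA} = P · e^{tJ} · P⁻¹, and e^{tJ} can be computed block-by-block.

A has Jordan form
J =
  [-3,  1,  0]
  [ 0, -3,  1]
  [ 0,  0, -3]
(up to reordering of blocks).

Per-block formulas:
  For a 3×3 Jordan block J_3(-3): exp(t · J_3(-3)) = e^(-3t)·(I + t·N + (t^2/2)·N^2), where N is the 3×3 nilpotent shift.

After assembling e^{tJ} and conjugating by P, we get:

e^{tA} =
  [-t^2*exp(-3*t)/2 + 2*t*exp(-3*t) + exp(-3*t), -t*exp(-3*t), t^2*exp(-3*t)/2 - t*exp(-3*t)]
  [-t^2*exp(-3*t)/2 + 3*t*exp(-3*t), -t*exp(-3*t) + exp(-3*t), t^2*exp(-3*t)/2 - 2*t*exp(-3*t)]
  [-t^2*exp(-3*t)/2 + 2*t*exp(-3*t), -t*exp(-3*t), t^2*exp(-3*t)/2 - t*exp(-3*t) + exp(-3*t)]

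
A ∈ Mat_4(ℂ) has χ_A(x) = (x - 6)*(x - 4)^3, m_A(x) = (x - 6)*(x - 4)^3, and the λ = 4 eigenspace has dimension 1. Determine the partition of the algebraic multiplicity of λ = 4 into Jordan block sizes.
Block sizes for λ = 4: [3]

Step 1 — from the characteristic polynomial, algebraic multiplicity of λ = 4 is 3. From dim ker(A − (4)·I) = 1, there are exactly 1 Jordan blocks for λ = 4.
Step 2 — from the minimal polynomial, the factor (x − 4)^3 tells us the largest block for λ = 4 has size 3.
Step 3 — with total size 3, 1 blocks, and largest block 3, the block sizes (in nonincreasing order) are [3].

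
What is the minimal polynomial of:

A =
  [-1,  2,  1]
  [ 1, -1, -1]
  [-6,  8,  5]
x^3 - 3*x^2 + 3*x - 1

The characteristic polynomial is χ_A(x) = (x - 1)^3, so the eigenvalues are known. The minimal polynomial is
  m_A(x) = Π_λ (x − λ)^{k_λ}
where k_λ is the size of the *largest* Jordan block for λ (equivalently, the smallest k with (A − λI)^k v = 0 for every generalised eigenvector v of λ).

  λ = 1: largest Jordan block has size 3, contributing (x − 1)^3

So m_A(x) = (x - 1)^3 = x^3 - 3*x^2 + 3*x - 1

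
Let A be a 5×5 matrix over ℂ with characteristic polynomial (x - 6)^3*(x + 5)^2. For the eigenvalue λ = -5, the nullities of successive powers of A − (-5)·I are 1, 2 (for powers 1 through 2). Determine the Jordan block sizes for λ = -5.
Block sizes for λ = -5: [2]

From the dimensions of kernels of powers, the number of Jordan blocks of size at least j is d_j − d_{j−1} where d_j = dim ker(N^j) (with d_0 = 0). Computing the differences gives [1, 1].
The number of blocks of size exactly k is (#blocks of size ≥ k) − (#blocks of size ≥ k + 1), so the partition is: 1 block(s) of size 2.
In nonincreasing order the block sizes are [2].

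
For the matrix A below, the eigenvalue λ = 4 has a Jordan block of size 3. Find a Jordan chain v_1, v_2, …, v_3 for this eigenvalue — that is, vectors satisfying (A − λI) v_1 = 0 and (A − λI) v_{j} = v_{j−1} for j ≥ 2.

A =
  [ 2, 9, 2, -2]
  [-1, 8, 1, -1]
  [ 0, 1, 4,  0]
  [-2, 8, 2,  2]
A Jordan chain for λ = 4 of length 3:
v_1 = (-1, 0, -1, 0)ᵀ
v_2 = (-2, -1, 0, -2)ᵀ
v_3 = (1, 0, 0, 0)ᵀ

Let N = A − (4)·I. We want v_3 with N^3 v_3 = 0 but N^2 v_3 ≠ 0; then v_{j-1} := N · v_j for j = 3, …, 2.

Pick v_3 = (1, 0, 0, 0)ᵀ.
Then v_2 = N · v_3 = (-2, -1, 0, -2)ᵀ.
Then v_1 = N · v_2 = (-1, 0, -1, 0)ᵀ.

Sanity check: (A − (4)·I) v_1 = (0, 0, 0, 0)ᵀ = 0. ✓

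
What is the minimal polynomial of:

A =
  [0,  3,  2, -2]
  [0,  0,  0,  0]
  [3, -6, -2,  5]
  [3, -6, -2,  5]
x^3 - 3*x^2

The characteristic polynomial is χ_A(x) = x^3*(x - 3), so the eigenvalues are known. The minimal polynomial is
  m_A(x) = Π_λ (x − λ)^{k_λ}
where k_λ is the size of the *largest* Jordan block for λ (equivalently, the smallest k with (A − λI)^k v = 0 for every generalised eigenvector v of λ).

  λ = 0: largest Jordan block has size 2, contributing (x − 0)^2
  λ = 3: largest Jordan block has size 1, contributing (x − 3)

So m_A(x) = x^2*(x - 3) = x^3 - 3*x^2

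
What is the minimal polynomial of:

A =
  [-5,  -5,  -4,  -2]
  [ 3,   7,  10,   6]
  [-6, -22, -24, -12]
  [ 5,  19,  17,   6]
x^2 + 8*x + 16

The characteristic polynomial is χ_A(x) = (x + 4)^4, so the eigenvalues are known. The minimal polynomial is
  m_A(x) = Π_λ (x − λ)^{k_λ}
where k_λ is the size of the *largest* Jordan block for λ (equivalently, the smallest k with (A − λI)^k v = 0 for every generalised eigenvector v of λ).

  λ = -4: largest Jordan block has size 2, contributing (x + 4)^2

So m_A(x) = (x + 4)^2 = x^2 + 8*x + 16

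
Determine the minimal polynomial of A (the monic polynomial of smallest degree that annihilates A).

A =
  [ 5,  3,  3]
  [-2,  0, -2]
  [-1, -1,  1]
x^2 - 4*x + 4

The characteristic polynomial is χ_A(x) = (x - 2)^3, so the eigenvalues are known. The minimal polynomial is
  m_A(x) = Π_λ (x − λ)^{k_λ}
where k_λ is the size of the *largest* Jordan block for λ (equivalently, the smallest k with (A − λI)^k v = 0 for every generalised eigenvector v of λ).

  λ = 2: largest Jordan block has size 2, contributing (x − 2)^2

So m_A(x) = (x - 2)^2 = x^2 - 4*x + 4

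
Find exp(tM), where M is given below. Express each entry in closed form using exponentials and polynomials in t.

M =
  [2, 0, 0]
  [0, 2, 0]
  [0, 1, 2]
e^{tM} =
  [exp(2*t), 0, 0]
  [0, exp(2*t), 0]
  [0, t*exp(2*t), exp(2*t)]

Strategy: write M = P · J · P⁻¹ where J is a Jordan canonical form, so e^{tM} = P · e^{tJ} · P⁻¹, and e^{tJ} can be computed block-by-block.

M has Jordan form
J =
  [2, 1, 0]
  [0, 2, 0]
  [0, 0, 2]
(up to reordering of blocks).

Per-block formulas:
  For a 2×2 Jordan block J_2(2): exp(t · J_2(2)) = e^(2t)·(I + t·N), where N is the 2×2 nilpotent shift.
  For a 1×1 block at λ = 2: exp(t · [2]) = [e^(2t)].

After assembling e^{tJ} and conjugating by P, we get:

e^{tM} =
  [exp(2*t), 0, 0]
  [0, exp(2*t), 0]
  [0, t*exp(2*t), exp(2*t)]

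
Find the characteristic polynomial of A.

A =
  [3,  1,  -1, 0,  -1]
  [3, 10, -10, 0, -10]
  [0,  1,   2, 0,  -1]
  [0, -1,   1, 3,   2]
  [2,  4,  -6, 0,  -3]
x^5 - 15*x^4 + 90*x^3 - 270*x^2 + 405*x - 243

Expanding det(x·I − A) (e.g. by cofactor expansion or by noting that A is similar to its Jordan form J, which has the same characteristic polynomial as A) gives
  χ_A(x) = x^5 - 15*x^4 + 90*x^3 - 270*x^2 + 405*x - 243
which factors as (x - 3)^5. The eigenvalues (with algebraic multiplicities) are λ = 3 with multiplicity 5.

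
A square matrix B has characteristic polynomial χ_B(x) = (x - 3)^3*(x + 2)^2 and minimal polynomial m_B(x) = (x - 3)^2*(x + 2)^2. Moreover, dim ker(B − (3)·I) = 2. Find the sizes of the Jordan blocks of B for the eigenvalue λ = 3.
Block sizes for λ = 3: [2, 1]

Step 1 — from the characteristic polynomial, algebraic multiplicity of λ = 3 is 3. From dim ker(B − (3)·I) = 2, there are exactly 2 Jordan blocks for λ = 3.
Step 2 — from the minimal polynomial, the factor (x − 3)^2 tells us the largest block for λ = 3 has size 2.
Step 3 — with total size 3, 2 blocks, and largest block 2, the block sizes (in nonincreasing order) are [2, 1].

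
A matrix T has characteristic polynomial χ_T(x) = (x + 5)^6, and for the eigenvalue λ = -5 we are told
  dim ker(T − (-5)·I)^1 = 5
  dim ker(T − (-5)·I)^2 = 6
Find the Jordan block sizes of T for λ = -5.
Block sizes for λ = -5: [2, 1, 1, 1, 1]

From the dimensions of kernels of powers, the number of Jordan blocks of size at least j is d_j − d_{j−1} where d_j = dim ker(N^j) (with d_0 = 0). Computing the differences gives [5, 1].
The number of blocks of size exactly k is (#blocks of size ≥ k) − (#blocks of size ≥ k + 1), so the partition is: 4 block(s) of size 1, 1 block(s) of size 2.
In nonincreasing order the block sizes are [2, 1, 1, 1, 1].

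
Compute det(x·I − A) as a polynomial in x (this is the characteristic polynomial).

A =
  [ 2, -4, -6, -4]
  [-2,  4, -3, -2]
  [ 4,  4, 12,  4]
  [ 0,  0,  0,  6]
x^4 - 24*x^3 + 216*x^2 - 864*x + 1296

Expanding det(x·I − A) (e.g. by cofactor expansion or by noting that A is similar to its Jordan form J, which has the same characteristic polynomial as A) gives
  χ_A(x) = x^4 - 24*x^3 + 216*x^2 - 864*x + 1296
which factors as (x - 6)^4. The eigenvalues (with algebraic multiplicities) are λ = 6 with multiplicity 4.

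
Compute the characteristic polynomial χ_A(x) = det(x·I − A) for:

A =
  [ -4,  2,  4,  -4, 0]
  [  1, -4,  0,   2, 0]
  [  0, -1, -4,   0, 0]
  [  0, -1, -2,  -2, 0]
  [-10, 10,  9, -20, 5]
x^5 + 9*x^4 + 2*x^3 - 200*x^2 - 672*x - 640

Expanding det(x·I − A) (e.g. by cofactor expansion or by noting that A is similar to its Jordan form J, which has the same characteristic polynomial as A) gives
  χ_A(x) = x^5 + 9*x^4 + 2*x^3 - 200*x^2 - 672*x - 640
which factors as (x - 5)*(x + 2)*(x + 4)^3. The eigenvalues (with algebraic multiplicities) are λ = -4 with multiplicity 3, λ = -2 with multiplicity 1, λ = 5 with multiplicity 1.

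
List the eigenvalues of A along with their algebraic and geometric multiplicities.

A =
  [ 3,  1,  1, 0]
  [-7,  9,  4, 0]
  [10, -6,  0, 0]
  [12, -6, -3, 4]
λ = 4: alg = 4, geom = 2

Step 1 — factor the characteristic polynomial to read off the algebraic multiplicities:
  χ_A(x) = (x - 4)^4

Step 2 — compute geometric multiplicities via the rank-nullity identity g(λ) = n − rank(A − λI):
  rank(A − (4)·I) = 2, so dim ker(A − (4)·I) = n − 2 = 2

Summary:
  λ = 4: algebraic multiplicity = 4, geometric multiplicity = 2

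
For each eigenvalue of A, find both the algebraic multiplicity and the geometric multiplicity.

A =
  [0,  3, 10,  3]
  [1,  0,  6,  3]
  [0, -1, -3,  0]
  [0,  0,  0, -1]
λ = -1: alg = 4, geom = 2

Step 1 — factor the characteristic polynomial to read off the algebraic multiplicities:
  χ_A(x) = (x + 1)^4

Step 2 — compute geometric multiplicities via the rank-nullity identity g(λ) = n − rank(A − λI):
  rank(A − (-1)·I) = 2, so dim ker(A − (-1)·I) = n − 2 = 2

Summary:
  λ = -1: algebraic multiplicity = 4, geometric multiplicity = 2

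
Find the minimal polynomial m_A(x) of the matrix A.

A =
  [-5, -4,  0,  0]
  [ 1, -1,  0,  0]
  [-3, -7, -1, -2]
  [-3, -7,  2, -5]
x^3 + 9*x^2 + 27*x + 27

The characteristic polynomial is χ_A(x) = (x + 3)^4, so the eigenvalues are known. The minimal polynomial is
  m_A(x) = Π_λ (x − λ)^{k_λ}
where k_λ is the size of the *largest* Jordan block for λ (equivalently, the smallest k with (A − λI)^k v = 0 for every generalised eigenvector v of λ).

  λ = -3: largest Jordan block has size 3, contributing (x + 3)^3

So m_A(x) = (x + 3)^3 = x^3 + 9*x^2 + 27*x + 27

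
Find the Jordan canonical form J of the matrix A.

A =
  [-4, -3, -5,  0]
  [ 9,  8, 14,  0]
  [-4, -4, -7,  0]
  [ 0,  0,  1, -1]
J_3(-1) ⊕ J_1(-1)

The characteristic polynomial is
  det(x·I − A) = x^4 + 4*x^3 + 6*x^2 + 4*x + 1 = (x + 1)^4

Eigenvalues and multiplicities (the geometric multiplicity of λ is n − rank(A − λI), which equals the number of Jordan blocks for λ):
  λ = -1: algebraic multiplicity = 4, geometric multiplicity = 2

Determining the block sizes for each eigenvalue:
  λ = -1: with am = 4 and gm = 2, the partition is not yet determined (e.g. several partitions of 4 into 2 parts exist). Let N = A − (-1)·I. Computing rank(N^1) = 2, rank(N^2) = 1, rank(N^3) = 0; the number of blocks of size ≥ j is rank(N^{j−1}) − rank(N^j), giving [2, 1, 1]. So we have 1 block(s) of size 3, 1 block(s) of size 1 → block sizes [3, 1]

Assembling the blocks gives a Jordan form
J =
  [-1,  1,  0,  0]
  [ 0, -1,  1,  0]
  [ 0,  0, -1,  0]
  [ 0,  0,  0, -1]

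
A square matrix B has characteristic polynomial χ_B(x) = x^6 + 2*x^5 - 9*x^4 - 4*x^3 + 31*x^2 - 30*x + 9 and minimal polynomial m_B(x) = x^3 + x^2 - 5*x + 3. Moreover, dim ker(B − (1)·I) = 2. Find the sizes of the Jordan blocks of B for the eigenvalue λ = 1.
Block sizes for λ = 1: [2, 2]

Step 1 — from the characteristic polynomial, algebraic multiplicity of λ = 1 is 4. From dim ker(B − (1)·I) = 2, there are exactly 2 Jordan blocks for λ = 1.
Step 2 — from the minimal polynomial, the factor (x − 1)^2 tells us the largest block for λ = 1 has size 2.
Step 3 — with total size 4, 2 blocks, and largest block 2, the block sizes (in nonincreasing order) are [2, 2].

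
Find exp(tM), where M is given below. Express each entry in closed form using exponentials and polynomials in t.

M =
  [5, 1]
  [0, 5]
e^{tM} =
  [exp(5*t), t*exp(5*t)]
  [0, exp(5*t)]

Strategy: write M = P · J · P⁻¹ where J is a Jordan canonical form, so e^{tM} = P · e^{tJ} · P⁻¹, and e^{tJ} can be computed block-by-block.

M has Jordan form
J =
  [5, 1]
  [0, 5]
(up to reordering of blocks).

Per-block formulas:
  For a 2×2 Jordan block J_2(5): exp(t · J_2(5)) = e^(5t)·(I + t·N), where N is the 2×2 nilpotent shift.

After assembling e^{tJ} and conjugating by P, we get:

e^{tM} =
  [exp(5*t), t*exp(5*t)]
  [0, exp(5*t)]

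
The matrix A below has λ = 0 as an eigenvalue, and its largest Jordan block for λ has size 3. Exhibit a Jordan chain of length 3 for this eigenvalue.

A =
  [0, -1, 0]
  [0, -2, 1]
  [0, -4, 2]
A Jordan chain for λ = 0 of length 3:
v_1 = (2, 0, 0)ᵀ
v_2 = (-1, -2, -4)ᵀ
v_3 = (0, 1, 0)ᵀ

Let N = A − (0)·I. We want v_3 with N^3 v_3 = 0 but N^2 v_3 ≠ 0; then v_{j-1} := N · v_j for j = 3, …, 2.

Pick v_3 = (0, 1, 0)ᵀ.
Then v_2 = N · v_3 = (-1, -2, -4)ᵀ.
Then v_1 = N · v_2 = (2, 0, 0)ᵀ.

Sanity check: (A − (0)·I) v_1 = (0, 0, 0)ᵀ = 0. ✓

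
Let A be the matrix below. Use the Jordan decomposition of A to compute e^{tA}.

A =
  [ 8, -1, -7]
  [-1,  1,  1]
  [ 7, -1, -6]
e^{tA} =
  [t^2*exp(t)/2 + 7*t*exp(t) + exp(t), -t*exp(t), -t^2*exp(t)/2 - 7*t*exp(t)]
  [-t*exp(t), exp(t), t*exp(t)]
  [t^2*exp(t)/2 + 7*t*exp(t), -t*exp(t), -t^2*exp(t)/2 - 7*t*exp(t) + exp(t)]

Strategy: write A = P · J · P⁻¹ where J is a Jordan canonical form, so e^{tA} = P · e^{tJ} · P⁻¹, and e^{tJ} can be computed block-by-block.

A has Jordan form
J =
  [1, 1, 0]
  [0, 1, 1]
  [0, 0, 1]
(up to reordering of blocks).

Per-block formulas:
  For a 3×3 Jordan block J_3(1): exp(t · J_3(1)) = e^(1t)·(I + t·N + (t^2/2)·N^2), where N is the 3×3 nilpotent shift.

After assembling e^{tJ} and conjugating by P, we get:

e^{tA} =
  [t^2*exp(t)/2 + 7*t*exp(t) + exp(t), -t*exp(t), -t^2*exp(t)/2 - 7*t*exp(t)]
  [-t*exp(t), exp(t), t*exp(t)]
  [t^2*exp(t)/2 + 7*t*exp(t), -t*exp(t), -t^2*exp(t)/2 - 7*t*exp(t) + exp(t)]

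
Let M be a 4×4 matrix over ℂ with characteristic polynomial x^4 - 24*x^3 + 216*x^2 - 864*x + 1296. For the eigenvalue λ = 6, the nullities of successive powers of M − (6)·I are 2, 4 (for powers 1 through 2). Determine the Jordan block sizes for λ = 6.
Block sizes for λ = 6: [2, 2]

From the dimensions of kernels of powers, the number of Jordan blocks of size at least j is d_j − d_{j−1} where d_j = dim ker(N^j) (with d_0 = 0). Computing the differences gives [2, 2].
The number of blocks of size exactly k is (#blocks of size ≥ k) − (#blocks of size ≥ k + 1), so the partition is: 2 block(s) of size 2.
In nonincreasing order the block sizes are [2, 2].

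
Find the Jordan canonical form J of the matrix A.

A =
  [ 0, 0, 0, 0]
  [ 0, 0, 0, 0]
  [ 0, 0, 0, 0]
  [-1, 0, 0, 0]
J_2(0) ⊕ J_1(0) ⊕ J_1(0)

The characteristic polynomial is
  det(x·I − A) = x^4

Eigenvalues and multiplicities (the geometric multiplicity of λ is n − rank(A − λI), which equals the number of Jordan blocks for λ):
  λ = 0: algebraic multiplicity = 4, geometric multiplicity = 3

Determining the block sizes for each eigenvalue:
  λ = 0: 3 blocks summing to 4 forces exactly one block of size 2 and the rest size 1 → block sizes [2, 1, 1]

Assembling the blocks gives a Jordan form
J =
  [0, 1, 0, 0]
  [0, 0, 0, 0]
  [0, 0, 0, 0]
  [0, 0, 0, 0]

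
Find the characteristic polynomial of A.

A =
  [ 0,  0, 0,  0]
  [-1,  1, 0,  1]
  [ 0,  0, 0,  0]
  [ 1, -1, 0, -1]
x^4

Expanding det(x·I − A) (e.g. by cofactor expansion or by noting that A is similar to its Jordan form J, which has the same characteristic polynomial as A) gives
  χ_A(x) = x^4
which factors as x^4. The eigenvalues (with algebraic multiplicities) are λ = 0 with multiplicity 4.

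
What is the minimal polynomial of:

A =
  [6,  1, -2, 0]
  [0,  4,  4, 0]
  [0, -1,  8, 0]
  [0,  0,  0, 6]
x^2 - 12*x + 36

The characteristic polynomial is χ_A(x) = (x - 6)^4, so the eigenvalues are known. The minimal polynomial is
  m_A(x) = Π_λ (x − λ)^{k_λ}
where k_λ is the size of the *largest* Jordan block for λ (equivalently, the smallest k with (A − λI)^k v = 0 for every generalised eigenvector v of λ).

  λ = 6: largest Jordan block has size 2, contributing (x − 6)^2

So m_A(x) = (x - 6)^2 = x^2 - 12*x + 36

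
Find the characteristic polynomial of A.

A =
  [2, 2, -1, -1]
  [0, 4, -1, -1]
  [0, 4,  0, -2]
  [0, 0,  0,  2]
x^4 - 8*x^3 + 24*x^2 - 32*x + 16

Expanding det(x·I − A) (e.g. by cofactor expansion or by noting that A is similar to its Jordan form J, which has the same characteristic polynomial as A) gives
  χ_A(x) = x^4 - 8*x^3 + 24*x^2 - 32*x + 16
which factors as (x - 2)^4. The eigenvalues (with algebraic multiplicities) are λ = 2 with multiplicity 4.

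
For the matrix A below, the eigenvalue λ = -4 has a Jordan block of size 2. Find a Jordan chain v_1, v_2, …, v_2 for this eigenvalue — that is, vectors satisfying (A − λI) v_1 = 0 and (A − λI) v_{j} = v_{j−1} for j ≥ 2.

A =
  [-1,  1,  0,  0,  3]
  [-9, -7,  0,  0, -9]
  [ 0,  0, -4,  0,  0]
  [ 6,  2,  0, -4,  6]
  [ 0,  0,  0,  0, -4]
A Jordan chain for λ = -4 of length 2:
v_1 = (3, -9, 0, 6, 0)ᵀ
v_2 = (1, 0, 0, 0, 0)ᵀ

Let N = A − (-4)·I. We want v_2 with N^2 v_2 = 0 but N^1 v_2 ≠ 0; then v_{j-1} := N · v_j for j = 2, …, 2.

Pick v_2 = (1, 0, 0, 0, 0)ᵀ.
Then v_1 = N · v_2 = (3, -9, 0, 6, 0)ᵀ.

Sanity check: (A − (-4)·I) v_1 = (0, 0, 0, 0, 0)ᵀ = 0. ✓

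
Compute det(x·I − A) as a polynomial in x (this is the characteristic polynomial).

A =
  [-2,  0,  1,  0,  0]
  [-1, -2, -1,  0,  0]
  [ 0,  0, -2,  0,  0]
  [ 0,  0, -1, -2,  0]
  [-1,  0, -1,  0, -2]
x^5 + 10*x^4 + 40*x^3 + 80*x^2 + 80*x + 32

Expanding det(x·I − A) (e.g. by cofactor expansion or by noting that A is similar to its Jordan form J, which has the same characteristic polynomial as A) gives
  χ_A(x) = x^5 + 10*x^4 + 40*x^3 + 80*x^2 + 80*x + 32
which factors as (x + 2)^5. The eigenvalues (with algebraic multiplicities) are λ = -2 with multiplicity 5.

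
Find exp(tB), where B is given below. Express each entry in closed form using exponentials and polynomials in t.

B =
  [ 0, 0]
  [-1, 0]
e^{tB} =
  [1, 0]
  [-t, 1]

Strategy: write B = P · J · P⁻¹ where J is a Jordan canonical form, so e^{tB} = P · e^{tJ} · P⁻¹, and e^{tJ} can be computed block-by-block.

B has Jordan form
J =
  [0, 1]
  [0, 0]
(up to reordering of blocks).

Per-block formulas:
  For a 2×2 Jordan block J_2(0): exp(t · J_2(0)) = e^(0t)·(I + t·N), where N is the 2×2 nilpotent shift.

After assembling e^{tJ} and conjugating by P, we get:

e^{tB} =
  [1, 0]
  [-t, 1]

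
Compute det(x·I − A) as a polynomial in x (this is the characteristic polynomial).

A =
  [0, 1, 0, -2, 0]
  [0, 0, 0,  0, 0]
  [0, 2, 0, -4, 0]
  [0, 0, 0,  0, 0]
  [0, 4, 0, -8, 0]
x^5

Expanding det(x·I − A) (e.g. by cofactor expansion or by noting that A is similar to its Jordan form J, which has the same characteristic polynomial as A) gives
  χ_A(x) = x^5
which factors as x^5. The eigenvalues (with algebraic multiplicities) are λ = 0 with multiplicity 5.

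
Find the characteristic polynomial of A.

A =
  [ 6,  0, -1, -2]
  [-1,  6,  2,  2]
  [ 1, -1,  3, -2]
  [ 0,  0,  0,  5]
x^4 - 20*x^3 + 150*x^2 - 500*x + 625

Expanding det(x·I − A) (e.g. by cofactor expansion or by noting that A is similar to its Jordan form J, which has the same characteristic polynomial as A) gives
  χ_A(x) = x^4 - 20*x^3 + 150*x^2 - 500*x + 625
which factors as (x - 5)^4. The eigenvalues (with algebraic multiplicities) are λ = 5 with multiplicity 4.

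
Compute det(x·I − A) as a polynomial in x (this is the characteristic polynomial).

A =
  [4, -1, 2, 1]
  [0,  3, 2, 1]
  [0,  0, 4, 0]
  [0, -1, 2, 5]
x^4 - 16*x^3 + 96*x^2 - 256*x + 256

Expanding det(x·I − A) (e.g. by cofactor expansion or by noting that A is similar to its Jordan form J, which has the same characteristic polynomial as A) gives
  χ_A(x) = x^4 - 16*x^3 + 96*x^2 - 256*x + 256
which factors as (x - 4)^4. The eigenvalues (with algebraic multiplicities) are λ = 4 with multiplicity 4.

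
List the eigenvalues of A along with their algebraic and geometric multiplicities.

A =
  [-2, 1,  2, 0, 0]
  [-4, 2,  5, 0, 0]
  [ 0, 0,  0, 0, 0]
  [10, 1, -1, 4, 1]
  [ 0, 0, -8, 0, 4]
λ = 0: alg = 3, geom = 1; λ = 4: alg = 2, geom = 1

Step 1 — factor the characteristic polynomial to read off the algebraic multiplicities:
  χ_A(x) = x^3*(x - 4)^2

Step 2 — compute geometric multiplicities via the rank-nullity identity g(λ) = n − rank(A − λI):
  rank(A − (0)·I) = 4, so dim ker(A − (0)·I) = n − 4 = 1
  rank(A − (4)·I) = 4, so dim ker(A − (4)·I) = n − 4 = 1

Summary:
  λ = 0: algebraic multiplicity = 3, geometric multiplicity = 1
  λ = 4: algebraic multiplicity = 2, geometric multiplicity = 1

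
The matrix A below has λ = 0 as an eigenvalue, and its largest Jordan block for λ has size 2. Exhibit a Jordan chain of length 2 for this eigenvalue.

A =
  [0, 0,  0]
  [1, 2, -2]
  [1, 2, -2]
A Jordan chain for λ = 0 of length 2:
v_1 = (0, 1, 1)ᵀ
v_2 = (1, 0, 0)ᵀ

Let N = A − (0)·I. We want v_2 with N^2 v_2 = 0 but N^1 v_2 ≠ 0; then v_{j-1} := N · v_j for j = 2, …, 2.

Pick v_2 = (1, 0, 0)ᵀ.
Then v_1 = N · v_2 = (0, 1, 1)ᵀ.

Sanity check: (A − (0)·I) v_1 = (0, 0, 0)ᵀ = 0. ✓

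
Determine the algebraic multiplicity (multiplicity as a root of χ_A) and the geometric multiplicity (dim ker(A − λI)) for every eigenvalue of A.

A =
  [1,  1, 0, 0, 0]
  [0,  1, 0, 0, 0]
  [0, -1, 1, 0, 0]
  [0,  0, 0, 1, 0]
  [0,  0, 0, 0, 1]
λ = 1: alg = 5, geom = 4

Step 1 — factor the characteristic polynomial to read off the algebraic multiplicities:
  χ_A(x) = (x - 1)^5

Step 2 — compute geometric multiplicities via the rank-nullity identity g(λ) = n − rank(A − λI):
  rank(A − (1)·I) = 1, so dim ker(A − (1)·I) = n − 1 = 4

Summary:
  λ = 1: algebraic multiplicity = 5, geometric multiplicity = 4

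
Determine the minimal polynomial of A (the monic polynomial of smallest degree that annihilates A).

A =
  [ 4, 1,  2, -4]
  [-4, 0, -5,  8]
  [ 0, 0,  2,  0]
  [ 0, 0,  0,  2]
x^3 - 6*x^2 + 12*x - 8

The characteristic polynomial is χ_A(x) = (x - 2)^4, so the eigenvalues are known. The minimal polynomial is
  m_A(x) = Π_λ (x − λ)^{k_λ}
where k_λ is the size of the *largest* Jordan block for λ (equivalently, the smallest k with (A − λI)^k v = 0 for every generalised eigenvector v of λ).

  λ = 2: largest Jordan block has size 3, contributing (x − 2)^3

So m_A(x) = (x - 2)^3 = x^3 - 6*x^2 + 12*x - 8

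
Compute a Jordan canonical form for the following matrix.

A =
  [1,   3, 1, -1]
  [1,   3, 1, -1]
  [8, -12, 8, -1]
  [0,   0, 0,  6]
J_1(0) ⊕ J_3(6)

The characteristic polynomial is
  det(x·I − A) = x^4 - 18*x^3 + 108*x^2 - 216*x = x*(x - 6)^3

Eigenvalues and multiplicities (the geometric multiplicity of λ is n − rank(A − λI), which equals the number of Jordan blocks for λ):
  λ = 0: algebraic multiplicity = 1, geometric multiplicity = 1
  λ = 6: algebraic multiplicity = 3, geometric multiplicity = 1

Determining the block sizes for each eigenvalue:
  λ = 0: one block (gm = 1), so the single block has size am = 1 → block sizes [1]
  λ = 6: one block (gm = 1), so the single block has size am = 3 → block sizes [3]

Assembling the blocks gives a Jordan form
J =
  [0, 0, 0, 0]
  [0, 6, 1, 0]
  [0, 0, 6, 1]
  [0, 0, 0, 6]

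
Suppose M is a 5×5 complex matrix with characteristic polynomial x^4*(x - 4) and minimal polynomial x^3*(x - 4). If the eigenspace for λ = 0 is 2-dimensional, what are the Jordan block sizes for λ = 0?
Block sizes for λ = 0: [3, 1]

Step 1 — from the characteristic polynomial, algebraic multiplicity of λ = 0 is 4. From dim ker(M − (0)·I) = 2, there are exactly 2 Jordan blocks for λ = 0.
Step 2 — from the minimal polynomial, the factor (x − 0)^3 tells us the largest block for λ = 0 has size 3.
Step 3 — with total size 4, 2 blocks, and largest block 3, the block sizes (in nonincreasing order) are [3, 1].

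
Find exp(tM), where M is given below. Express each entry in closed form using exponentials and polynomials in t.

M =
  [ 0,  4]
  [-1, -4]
e^{tM} =
  [2*t*exp(-2*t) + exp(-2*t), 4*t*exp(-2*t)]
  [-t*exp(-2*t), -2*t*exp(-2*t) + exp(-2*t)]

Strategy: write M = P · J · P⁻¹ where J is a Jordan canonical form, so e^{tM} = P · e^{tJ} · P⁻¹, and e^{tJ} can be computed block-by-block.

M has Jordan form
J =
  [-2,  1]
  [ 0, -2]
(up to reordering of blocks).

Per-block formulas:
  For a 2×2 Jordan block J_2(-2): exp(t · J_2(-2)) = e^(-2t)·(I + t·N), where N is the 2×2 nilpotent shift.

After assembling e^{tJ} and conjugating by P, we get:

e^{tM} =
  [2*t*exp(-2*t) + exp(-2*t), 4*t*exp(-2*t)]
  [-t*exp(-2*t), -2*t*exp(-2*t) + exp(-2*t)]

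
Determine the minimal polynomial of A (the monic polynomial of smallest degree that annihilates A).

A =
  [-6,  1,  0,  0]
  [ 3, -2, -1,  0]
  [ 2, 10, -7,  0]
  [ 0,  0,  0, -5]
x^3 + 15*x^2 + 75*x + 125

The characteristic polynomial is χ_A(x) = (x + 5)^4, so the eigenvalues are known. The minimal polynomial is
  m_A(x) = Π_λ (x − λ)^{k_λ}
where k_λ is the size of the *largest* Jordan block for λ (equivalently, the smallest k with (A − λI)^k v = 0 for every generalised eigenvector v of λ).

  λ = -5: largest Jordan block has size 3, contributing (x + 5)^3

So m_A(x) = (x + 5)^3 = x^3 + 15*x^2 + 75*x + 125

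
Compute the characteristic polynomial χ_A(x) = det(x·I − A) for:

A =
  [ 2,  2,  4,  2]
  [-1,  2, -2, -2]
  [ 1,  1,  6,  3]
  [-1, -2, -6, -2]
x^4 - 8*x^3 + 24*x^2 - 32*x + 16

Expanding det(x·I − A) (e.g. by cofactor expansion or by noting that A is similar to its Jordan form J, which has the same characteristic polynomial as A) gives
  χ_A(x) = x^4 - 8*x^3 + 24*x^2 - 32*x + 16
which factors as (x - 2)^4. The eigenvalues (with algebraic multiplicities) are λ = 2 with multiplicity 4.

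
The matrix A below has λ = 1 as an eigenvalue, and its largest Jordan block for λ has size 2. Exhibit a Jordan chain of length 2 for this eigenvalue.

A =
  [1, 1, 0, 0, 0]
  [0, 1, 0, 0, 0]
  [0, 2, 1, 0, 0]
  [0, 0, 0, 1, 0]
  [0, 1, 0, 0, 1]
A Jordan chain for λ = 1 of length 2:
v_1 = (1, 0, 2, 0, 1)ᵀ
v_2 = (0, 1, 0, 0, 0)ᵀ

Let N = A − (1)·I. We want v_2 with N^2 v_2 = 0 but N^1 v_2 ≠ 0; then v_{j-1} := N · v_j for j = 2, …, 2.

Pick v_2 = (0, 1, 0, 0, 0)ᵀ.
Then v_1 = N · v_2 = (1, 0, 2, 0, 1)ᵀ.

Sanity check: (A − (1)·I) v_1 = (0, 0, 0, 0, 0)ᵀ = 0. ✓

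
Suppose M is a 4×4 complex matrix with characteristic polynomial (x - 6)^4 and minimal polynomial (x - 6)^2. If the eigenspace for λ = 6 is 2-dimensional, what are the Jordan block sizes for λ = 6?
Block sizes for λ = 6: [2, 2]

Step 1 — from the characteristic polynomial, algebraic multiplicity of λ = 6 is 4. From dim ker(M − (6)·I) = 2, there are exactly 2 Jordan blocks for λ = 6.
Step 2 — from the minimal polynomial, the factor (x − 6)^2 tells us the largest block for λ = 6 has size 2.
Step 3 — with total size 4, 2 blocks, and largest block 2, the block sizes (in nonincreasing order) are [2, 2].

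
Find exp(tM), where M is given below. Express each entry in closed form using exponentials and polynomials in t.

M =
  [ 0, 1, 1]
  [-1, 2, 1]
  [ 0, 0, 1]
e^{tM} =
  [-t*exp(t) + exp(t), t*exp(t), t*exp(t)]
  [-t*exp(t), t*exp(t) + exp(t), t*exp(t)]
  [0, 0, exp(t)]

Strategy: write M = P · J · P⁻¹ where J is a Jordan canonical form, so e^{tM} = P · e^{tJ} · P⁻¹, and e^{tJ} can be computed block-by-block.

M has Jordan form
J =
  [1, 1, 0]
  [0, 1, 0]
  [0, 0, 1]
(up to reordering of blocks).

Per-block formulas:
  For a 2×2 Jordan block J_2(1): exp(t · J_2(1)) = e^(1t)·(I + t·N), where N is the 2×2 nilpotent shift.
  For a 1×1 block at λ = 1: exp(t · [1]) = [e^(1t)].

After assembling e^{tJ} and conjugating by P, we get:

e^{tM} =
  [-t*exp(t) + exp(t), t*exp(t), t*exp(t)]
  [-t*exp(t), t*exp(t) + exp(t), t*exp(t)]
  [0, 0, exp(t)]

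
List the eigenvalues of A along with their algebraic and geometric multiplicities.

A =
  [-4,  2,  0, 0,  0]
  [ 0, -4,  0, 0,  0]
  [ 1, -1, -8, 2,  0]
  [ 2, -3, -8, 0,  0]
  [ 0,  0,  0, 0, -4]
λ = -4: alg = 5, geom = 3

Step 1 — factor the characteristic polynomial to read off the algebraic multiplicities:
  χ_A(x) = (x + 4)^5

Step 2 — compute geometric multiplicities via the rank-nullity identity g(λ) = n − rank(A − λI):
  rank(A − (-4)·I) = 2, so dim ker(A − (-4)·I) = n − 2 = 3

Summary:
  λ = -4: algebraic multiplicity = 5, geometric multiplicity = 3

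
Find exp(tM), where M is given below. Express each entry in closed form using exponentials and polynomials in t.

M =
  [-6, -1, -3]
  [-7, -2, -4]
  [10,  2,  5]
e^{tM} =
  [t^2*exp(-t) - 5*t*exp(-t) + exp(-t), -t*exp(-t), t^2*exp(-t)/2 - 3*t*exp(-t)]
  [t^2*exp(-t) - 7*t*exp(-t), -t*exp(-t) + exp(-t), t^2*exp(-t)/2 - 4*t*exp(-t)]
  [-2*t^2*exp(-t) + 10*t*exp(-t), 2*t*exp(-t), -t^2*exp(-t) + 6*t*exp(-t) + exp(-t)]

Strategy: write M = P · J · P⁻¹ where J is a Jordan canonical form, so e^{tM} = P · e^{tJ} · P⁻¹, and e^{tJ} can be computed block-by-block.

M has Jordan form
J =
  [-1,  1,  0]
  [ 0, -1,  1]
  [ 0,  0, -1]
(up to reordering of blocks).

Per-block formulas:
  For a 3×3 Jordan block J_3(-1): exp(t · J_3(-1)) = e^(-1t)·(I + t·N + (t^2/2)·N^2), where N is the 3×3 nilpotent shift.

After assembling e^{tJ} and conjugating by P, we get:

e^{tM} =
  [t^2*exp(-t) - 5*t*exp(-t) + exp(-t), -t*exp(-t), t^2*exp(-t)/2 - 3*t*exp(-t)]
  [t^2*exp(-t) - 7*t*exp(-t), -t*exp(-t) + exp(-t), t^2*exp(-t)/2 - 4*t*exp(-t)]
  [-2*t^2*exp(-t) + 10*t*exp(-t), 2*t*exp(-t), -t^2*exp(-t) + 6*t*exp(-t) + exp(-t)]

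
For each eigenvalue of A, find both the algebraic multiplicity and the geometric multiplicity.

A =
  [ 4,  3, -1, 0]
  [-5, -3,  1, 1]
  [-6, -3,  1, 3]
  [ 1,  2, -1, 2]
λ = 1: alg = 4, geom = 2

Step 1 — factor the characteristic polynomial to read off the algebraic multiplicities:
  χ_A(x) = (x - 1)^4

Step 2 — compute geometric multiplicities via the rank-nullity identity g(λ) = n − rank(A − λI):
  rank(A − (1)·I) = 2, so dim ker(A − (1)·I) = n − 2 = 2

Summary:
  λ = 1: algebraic multiplicity = 4, geometric multiplicity = 2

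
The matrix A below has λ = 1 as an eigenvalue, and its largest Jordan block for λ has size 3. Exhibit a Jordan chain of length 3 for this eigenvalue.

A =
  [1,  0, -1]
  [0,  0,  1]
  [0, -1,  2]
A Jordan chain for λ = 1 of length 3:
v_1 = (1, 0, 0)ᵀ
v_2 = (0, -1, -1)ᵀ
v_3 = (0, 1, 0)ᵀ

Let N = A − (1)·I. We want v_3 with N^3 v_3 = 0 but N^2 v_3 ≠ 0; then v_{j-1} := N · v_j for j = 3, …, 2.

Pick v_3 = (0, 1, 0)ᵀ.
Then v_2 = N · v_3 = (0, -1, -1)ᵀ.
Then v_1 = N · v_2 = (1, 0, 0)ᵀ.

Sanity check: (A − (1)·I) v_1 = (0, 0, 0)ᵀ = 0. ✓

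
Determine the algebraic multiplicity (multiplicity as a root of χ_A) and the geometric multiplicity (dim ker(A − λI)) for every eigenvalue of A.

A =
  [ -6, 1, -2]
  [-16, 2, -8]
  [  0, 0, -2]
λ = -2: alg = 3, geom = 2

Step 1 — factor the characteristic polynomial to read off the algebraic multiplicities:
  χ_A(x) = (x + 2)^3

Step 2 — compute geometric multiplicities via the rank-nullity identity g(λ) = n − rank(A − λI):
  rank(A − (-2)·I) = 1, so dim ker(A − (-2)·I) = n − 1 = 2

Summary:
  λ = -2: algebraic multiplicity = 3, geometric multiplicity = 2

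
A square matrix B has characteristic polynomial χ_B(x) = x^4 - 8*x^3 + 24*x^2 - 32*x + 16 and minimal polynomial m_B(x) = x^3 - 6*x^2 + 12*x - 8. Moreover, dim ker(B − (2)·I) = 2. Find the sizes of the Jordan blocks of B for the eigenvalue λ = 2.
Block sizes for λ = 2: [3, 1]

Step 1 — from the characteristic polynomial, algebraic multiplicity of λ = 2 is 4. From dim ker(B − (2)·I) = 2, there are exactly 2 Jordan blocks for λ = 2.
Step 2 — from the minimal polynomial, the factor (x − 2)^3 tells us the largest block for λ = 2 has size 3.
Step 3 — with total size 4, 2 blocks, and largest block 3, the block sizes (in nonincreasing order) are [3, 1].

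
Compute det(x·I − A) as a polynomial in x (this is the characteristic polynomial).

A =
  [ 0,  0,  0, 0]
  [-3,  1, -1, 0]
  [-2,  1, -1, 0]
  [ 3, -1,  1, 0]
x^4

Expanding det(x·I − A) (e.g. by cofactor expansion or by noting that A is similar to its Jordan form J, which has the same characteristic polynomial as A) gives
  χ_A(x) = x^4
which factors as x^4. The eigenvalues (with algebraic multiplicities) are λ = 0 with multiplicity 4.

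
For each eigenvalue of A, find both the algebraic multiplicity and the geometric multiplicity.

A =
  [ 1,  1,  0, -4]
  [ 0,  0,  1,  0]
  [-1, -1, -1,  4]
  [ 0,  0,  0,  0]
λ = 0: alg = 4, geom = 2

Step 1 — factor the characteristic polynomial to read off the algebraic multiplicities:
  χ_A(x) = x^4

Step 2 — compute geometric multiplicities via the rank-nullity identity g(λ) = n − rank(A − λI):
  rank(A − (0)·I) = 2, so dim ker(A − (0)·I) = n − 2 = 2

Summary:
  λ = 0: algebraic multiplicity = 4, geometric multiplicity = 2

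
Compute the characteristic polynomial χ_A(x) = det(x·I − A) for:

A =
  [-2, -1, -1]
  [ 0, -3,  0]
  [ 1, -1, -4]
x^3 + 9*x^2 + 27*x + 27

Expanding det(x·I − A) (e.g. by cofactor expansion or by noting that A is similar to its Jordan form J, which has the same characteristic polynomial as A) gives
  χ_A(x) = x^3 + 9*x^2 + 27*x + 27
which factors as (x + 3)^3. The eigenvalues (with algebraic multiplicities) are λ = -3 with multiplicity 3.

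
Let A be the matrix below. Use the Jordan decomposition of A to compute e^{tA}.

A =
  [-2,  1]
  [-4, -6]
e^{tA} =
  [2*t*exp(-4*t) + exp(-4*t), t*exp(-4*t)]
  [-4*t*exp(-4*t), -2*t*exp(-4*t) + exp(-4*t)]

Strategy: write A = P · J · P⁻¹ where J is a Jordan canonical form, so e^{tA} = P · e^{tJ} · P⁻¹, and e^{tJ} can be computed block-by-block.

A has Jordan form
J =
  [-4,  1]
  [ 0, -4]
(up to reordering of blocks).

Per-block formulas:
  For a 2×2 Jordan block J_2(-4): exp(t · J_2(-4)) = e^(-4t)·(I + t·N), where N is the 2×2 nilpotent shift.

After assembling e^{tJ} and conjugating by P, we get:

e^{tA} =
  [2*t*exp(-4*t) + exp(-4*t), t*exp(-4*t)]
  [-4*t*exp(-4*t), -2*t*exp(-4*t) + exp(-4*t)]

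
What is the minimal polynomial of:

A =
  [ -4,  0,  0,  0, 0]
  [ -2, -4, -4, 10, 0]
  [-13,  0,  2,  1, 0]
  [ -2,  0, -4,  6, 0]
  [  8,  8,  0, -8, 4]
x^3 - 4*x^2 - 16*x + 64

The characteristic polynomial is χ_A(x) = (x - 4)^3*(x + 4)^2, so the eigenvalues are known. The minimal polynomial is
  m_A(x) = Π_λ (x − λ)^{k_λ}
where k_λ is the size of the *largest* Jordan block for λ (equivalently, the smallest k with (A − λI)^k v = 0 for every generalised eigenvector v of λ).

  λ = -4: largest Jordan block has size 1, contributing (x + 4)
  λ = 4: largest Jordan block has size 2, contributing (x − 4)^2

So m_A(x) = (x - 4)^2*(x + 4) = x^3 - 4*x^2 - 16*x + 64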